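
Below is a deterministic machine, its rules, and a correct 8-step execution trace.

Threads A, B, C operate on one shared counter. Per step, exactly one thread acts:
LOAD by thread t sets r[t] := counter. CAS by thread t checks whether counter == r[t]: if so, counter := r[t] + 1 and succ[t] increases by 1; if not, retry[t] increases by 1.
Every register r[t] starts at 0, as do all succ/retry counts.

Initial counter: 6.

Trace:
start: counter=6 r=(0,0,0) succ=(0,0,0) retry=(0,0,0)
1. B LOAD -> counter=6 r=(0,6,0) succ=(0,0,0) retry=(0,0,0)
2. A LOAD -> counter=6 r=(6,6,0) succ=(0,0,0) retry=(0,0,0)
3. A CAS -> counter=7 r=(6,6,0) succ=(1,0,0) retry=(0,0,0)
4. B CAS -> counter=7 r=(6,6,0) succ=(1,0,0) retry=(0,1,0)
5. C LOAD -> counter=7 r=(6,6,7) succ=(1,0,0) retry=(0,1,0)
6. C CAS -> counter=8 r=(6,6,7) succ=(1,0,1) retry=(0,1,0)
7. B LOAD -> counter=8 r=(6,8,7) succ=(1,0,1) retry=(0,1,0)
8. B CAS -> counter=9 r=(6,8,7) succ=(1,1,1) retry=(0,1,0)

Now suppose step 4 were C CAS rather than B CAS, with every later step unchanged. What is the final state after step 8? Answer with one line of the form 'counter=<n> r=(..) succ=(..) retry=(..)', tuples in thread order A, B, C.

counter=9 r=(6,8,7) succ=(1,1,1) retry=(0,0,1)

(re-executing from step 4 with the substitution; state before step 4: counter=7 r=(6,6,0) succ=(1,0,0) retry=(0,0,0))
4. C CAS -> counter=7 r=(6,6,0) succ=(1,0,0) retry=(0,0,1)
5. C LOAD -> counter=7 r=(6,6,7) succ=(1,0,0) retry=(0,0,1)
6. C CAS -> counter=8 r=(6,6,7) succ=(1,0,1) retry=(0,0,1)
7. B LOAD -> counter=8 r=(6,8,7) succ=(1,0,1) retry=(0,0,1)
8. B CAS -> counter=9 r=(6,8,7) succ=(1,1,1) retry=(0,0,1)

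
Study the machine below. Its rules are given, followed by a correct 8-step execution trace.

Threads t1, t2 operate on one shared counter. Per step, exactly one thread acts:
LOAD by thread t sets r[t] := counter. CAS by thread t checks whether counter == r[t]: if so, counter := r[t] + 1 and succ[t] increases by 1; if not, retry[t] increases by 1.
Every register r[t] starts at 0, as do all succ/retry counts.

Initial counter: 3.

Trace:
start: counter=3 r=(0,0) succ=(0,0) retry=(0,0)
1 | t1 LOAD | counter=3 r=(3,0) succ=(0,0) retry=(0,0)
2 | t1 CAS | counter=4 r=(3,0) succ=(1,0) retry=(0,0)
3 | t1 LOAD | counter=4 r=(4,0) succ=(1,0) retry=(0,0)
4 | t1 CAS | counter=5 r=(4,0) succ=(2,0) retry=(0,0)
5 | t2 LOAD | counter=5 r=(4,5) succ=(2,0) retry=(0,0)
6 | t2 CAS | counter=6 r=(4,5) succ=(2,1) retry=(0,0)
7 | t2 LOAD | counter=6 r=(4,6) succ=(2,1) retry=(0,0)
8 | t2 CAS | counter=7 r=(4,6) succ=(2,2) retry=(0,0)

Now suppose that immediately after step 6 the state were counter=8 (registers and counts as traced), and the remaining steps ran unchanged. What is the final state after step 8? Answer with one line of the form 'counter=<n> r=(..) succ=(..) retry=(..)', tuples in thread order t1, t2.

state after step 6 := counter=8 r=(4,5) succ=(2,1) retry=(0,0)
7 | t2 LOAD | counter=8 r=(4,8) succ=(2,1) retry=(0,0)
8 | t2 CAS | counter=9 r=(4,8) succ=(2,2) retry=(0,0)

counter=9 r=(4,8) succ=(2,2) retry=(0,0)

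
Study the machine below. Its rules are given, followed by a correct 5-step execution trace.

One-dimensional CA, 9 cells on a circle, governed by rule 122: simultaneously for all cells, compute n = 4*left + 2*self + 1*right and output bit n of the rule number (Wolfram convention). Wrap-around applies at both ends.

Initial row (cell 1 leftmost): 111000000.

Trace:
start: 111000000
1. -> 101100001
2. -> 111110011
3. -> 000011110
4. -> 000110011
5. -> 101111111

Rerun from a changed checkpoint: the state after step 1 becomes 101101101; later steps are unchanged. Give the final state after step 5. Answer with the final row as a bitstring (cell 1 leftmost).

000000000

state after step 1 := 101101101
2. -> 111111111
3. -> 000000000
4. -> 000000000
5. -> 000000000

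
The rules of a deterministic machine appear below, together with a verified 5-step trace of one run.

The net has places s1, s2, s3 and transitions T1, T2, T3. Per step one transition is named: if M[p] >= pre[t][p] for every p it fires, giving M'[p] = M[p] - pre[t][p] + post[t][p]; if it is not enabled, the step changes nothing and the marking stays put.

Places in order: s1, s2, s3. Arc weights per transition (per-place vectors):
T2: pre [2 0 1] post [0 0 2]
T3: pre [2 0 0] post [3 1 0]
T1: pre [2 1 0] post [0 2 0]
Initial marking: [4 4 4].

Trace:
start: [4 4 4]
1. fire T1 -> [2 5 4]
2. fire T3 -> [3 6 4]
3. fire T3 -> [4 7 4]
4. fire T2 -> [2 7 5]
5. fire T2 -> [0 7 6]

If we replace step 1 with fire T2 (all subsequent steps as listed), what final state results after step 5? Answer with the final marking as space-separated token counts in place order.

0 6 7

(re-executing from step 1 with the substitution; state before step 1: [4 4 4])
1. fire T2 -> [2 4 5]
2. fire T3 -> [3 5 5]
3. fire T3 -> [4 6 5]
4. fire T2 -> [2 6 6]
5. fire T2 -> [0 6 7]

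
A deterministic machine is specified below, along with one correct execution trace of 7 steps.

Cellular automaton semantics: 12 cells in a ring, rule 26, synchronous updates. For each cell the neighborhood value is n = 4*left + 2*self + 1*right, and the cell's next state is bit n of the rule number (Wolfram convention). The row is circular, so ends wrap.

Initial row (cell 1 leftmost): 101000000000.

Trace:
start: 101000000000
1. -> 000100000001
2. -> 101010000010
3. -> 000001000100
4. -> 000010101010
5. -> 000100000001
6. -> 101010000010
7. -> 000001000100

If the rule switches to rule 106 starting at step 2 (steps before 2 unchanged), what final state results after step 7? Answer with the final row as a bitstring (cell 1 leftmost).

000001000100

(re-executing steps 2..7 under rule 106; state before step 2: 000100000001)
2. -> 001000000010
3. -> 010000000100
4. -> 100000001000
5. -> 000000010001
6. -> 000000100010
7. -> 000001000100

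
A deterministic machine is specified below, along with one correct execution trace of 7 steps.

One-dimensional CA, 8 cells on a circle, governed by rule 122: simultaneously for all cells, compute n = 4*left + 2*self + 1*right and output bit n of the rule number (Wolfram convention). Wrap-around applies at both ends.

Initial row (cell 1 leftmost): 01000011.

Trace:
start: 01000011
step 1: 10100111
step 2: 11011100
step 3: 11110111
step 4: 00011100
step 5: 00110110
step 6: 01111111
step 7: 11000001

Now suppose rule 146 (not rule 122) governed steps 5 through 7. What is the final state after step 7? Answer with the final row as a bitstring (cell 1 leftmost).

00100010

(re-executing steps 5..7 under rule 146; state before step 5: 00011100)
step 5: 00101010
step 6: 01000001
step 7: 00100010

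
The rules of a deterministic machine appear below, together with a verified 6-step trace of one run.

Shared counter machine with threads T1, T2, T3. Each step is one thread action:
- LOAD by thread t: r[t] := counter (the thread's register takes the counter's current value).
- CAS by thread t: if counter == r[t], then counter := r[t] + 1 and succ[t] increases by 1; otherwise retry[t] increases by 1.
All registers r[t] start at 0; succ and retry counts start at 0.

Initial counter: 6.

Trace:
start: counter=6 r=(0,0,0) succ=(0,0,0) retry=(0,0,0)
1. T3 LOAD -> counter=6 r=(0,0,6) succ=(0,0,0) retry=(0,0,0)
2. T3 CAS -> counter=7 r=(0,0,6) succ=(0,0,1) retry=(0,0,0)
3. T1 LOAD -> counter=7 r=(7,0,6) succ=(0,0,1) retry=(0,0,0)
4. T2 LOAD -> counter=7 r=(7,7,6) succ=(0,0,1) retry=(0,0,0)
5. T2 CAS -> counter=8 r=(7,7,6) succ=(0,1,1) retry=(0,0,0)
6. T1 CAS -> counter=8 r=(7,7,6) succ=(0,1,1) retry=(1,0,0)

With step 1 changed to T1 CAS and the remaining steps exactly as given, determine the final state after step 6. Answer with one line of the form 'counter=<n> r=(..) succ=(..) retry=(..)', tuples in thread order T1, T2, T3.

(re-executing from step 1 with the substitution; state before step 1: counter=6 r=(0,0,0) succ=(0,0,0) retry=(0,0,0))
1. T1 CAS -> counter=6 r=(0,0,0) succ=(0,0,0) retry=(1,0,0)
2. T3 CAS -> counter=6 r=(0,0,0) succ=(0,0,0) retry=(1,0,1)
3. T1 LOAD -> counter=6 r=(6,0,0) succ=(0,0,0) retry=(1,0,1)
4. T2 LOAD -> counter=6 r=(6,6,0) succ=(0,0,0) retry=(1,0,1)
5. T2 CAS -> counter=7 r=(6,6,0) succ=(0,1,0) retry=(1,0,1)
6. T1 CAS -> counter=7 r=(6,6,0) succ=(0,1,0) retry=(2,0,1)

counter=7 r=(6,6,0) succ=(0,1,0) retry=(2,0,1)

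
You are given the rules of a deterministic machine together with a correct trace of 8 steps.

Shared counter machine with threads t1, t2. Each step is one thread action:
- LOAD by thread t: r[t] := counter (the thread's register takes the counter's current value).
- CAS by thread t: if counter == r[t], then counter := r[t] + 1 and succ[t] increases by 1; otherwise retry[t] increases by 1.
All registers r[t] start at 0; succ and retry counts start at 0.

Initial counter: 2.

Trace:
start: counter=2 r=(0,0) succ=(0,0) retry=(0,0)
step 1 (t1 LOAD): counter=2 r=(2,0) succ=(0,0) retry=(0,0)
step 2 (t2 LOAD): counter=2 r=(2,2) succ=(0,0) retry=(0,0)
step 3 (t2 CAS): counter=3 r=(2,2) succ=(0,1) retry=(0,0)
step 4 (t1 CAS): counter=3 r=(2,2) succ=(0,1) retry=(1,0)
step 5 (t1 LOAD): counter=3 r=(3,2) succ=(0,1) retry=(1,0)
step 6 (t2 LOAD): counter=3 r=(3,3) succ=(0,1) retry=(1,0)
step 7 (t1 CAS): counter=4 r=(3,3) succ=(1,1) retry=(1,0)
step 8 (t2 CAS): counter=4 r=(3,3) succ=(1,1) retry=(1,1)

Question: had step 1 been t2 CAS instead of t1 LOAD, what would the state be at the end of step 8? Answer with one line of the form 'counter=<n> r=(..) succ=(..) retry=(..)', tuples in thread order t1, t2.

(re-executing from step 1 with the substitution; state before step 1: counter=2 r=(0,0) succ=(0,0) retry=(0,0))
step 1 (t2 CAS): counter=2 r=(0,0) succ=(0,0) retry=(0,1)
step 2 (t2 LOAD): counter=2 r=(0,2) succ=(0,0) retry=(0,1)
step 3 (t2 CAS): counter=3 r=(0,2) succ=(0,1) retry=(0,1)
step 4 (t1 CAS): counter=3 r=(0,2) succ=(0,1) retry=(1,1)
step 5 (t1 LOAD): counter=3 r=(3,2) succ=(0,1) retry=(1,1)
step 6 (t2 LOAD): counter=3 r=(3,3) succ=(0,1) retry=(1,1)
step 7 (t1 CAS): counter=4 r=(3,3) succ=(1,1) retry=(1,1)
step 8 (t2 CAS): counter=4 r=(3,3) succ=(1,1) retry=(1,2)

counter=4 r=(3,3) succ=(1,1) retry=(1,2)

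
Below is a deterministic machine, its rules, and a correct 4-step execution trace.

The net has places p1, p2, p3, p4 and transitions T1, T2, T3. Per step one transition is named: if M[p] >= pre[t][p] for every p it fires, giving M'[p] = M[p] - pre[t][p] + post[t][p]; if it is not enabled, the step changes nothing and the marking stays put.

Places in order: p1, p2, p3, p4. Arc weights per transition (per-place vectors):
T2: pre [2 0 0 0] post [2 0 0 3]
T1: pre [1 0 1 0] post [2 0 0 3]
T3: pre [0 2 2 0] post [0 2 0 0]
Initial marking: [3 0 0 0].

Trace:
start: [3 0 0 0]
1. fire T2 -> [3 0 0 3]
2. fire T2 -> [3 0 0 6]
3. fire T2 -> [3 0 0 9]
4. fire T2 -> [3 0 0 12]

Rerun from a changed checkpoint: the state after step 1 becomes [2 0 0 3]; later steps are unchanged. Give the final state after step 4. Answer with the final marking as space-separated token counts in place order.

2 0 0 12

state after step 1 := [2 0 0 3]
2. fire T2 -> [2 0 0 6]
3. fire T2 -> [2 0 0 9]
4. fire T2 -> [2 0 0 12]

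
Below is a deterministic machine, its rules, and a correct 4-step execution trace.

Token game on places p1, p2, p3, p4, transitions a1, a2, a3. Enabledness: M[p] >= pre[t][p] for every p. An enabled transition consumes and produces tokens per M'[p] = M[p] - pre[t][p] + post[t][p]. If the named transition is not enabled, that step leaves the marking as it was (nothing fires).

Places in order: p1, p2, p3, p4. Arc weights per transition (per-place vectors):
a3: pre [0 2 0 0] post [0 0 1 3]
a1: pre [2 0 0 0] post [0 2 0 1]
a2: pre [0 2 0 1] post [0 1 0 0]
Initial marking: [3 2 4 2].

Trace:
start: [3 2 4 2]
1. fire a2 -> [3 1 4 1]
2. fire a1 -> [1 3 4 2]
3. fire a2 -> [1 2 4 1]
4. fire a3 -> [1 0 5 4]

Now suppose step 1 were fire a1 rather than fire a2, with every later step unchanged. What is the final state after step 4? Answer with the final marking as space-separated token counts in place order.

1 1 5 5

(re-executing from step 1 with the substitution; state before step 1: [3 2 4 2])
1. fire a1 -> [1 4 4 3]
2. fire a1 -> [1 4 4 3]
3. fire a2 -> [1 3 4 2]
4. fire a3 -> [1 1 5 5]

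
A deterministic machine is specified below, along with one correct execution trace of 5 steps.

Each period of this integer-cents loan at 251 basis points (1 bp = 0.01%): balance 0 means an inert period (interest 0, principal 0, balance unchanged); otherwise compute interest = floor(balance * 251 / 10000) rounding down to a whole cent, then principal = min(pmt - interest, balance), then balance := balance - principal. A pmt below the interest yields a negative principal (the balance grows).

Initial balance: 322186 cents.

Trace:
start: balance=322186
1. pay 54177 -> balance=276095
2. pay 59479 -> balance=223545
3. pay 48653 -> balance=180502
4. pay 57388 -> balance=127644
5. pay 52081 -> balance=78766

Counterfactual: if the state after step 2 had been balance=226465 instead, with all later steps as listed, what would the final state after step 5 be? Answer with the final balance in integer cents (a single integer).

state after step 2 := balance=226465
3. pay 48653 -> balance=183496
4. pay 57388 -> balance=130713
5. pay 52081 -> balance=81912

81912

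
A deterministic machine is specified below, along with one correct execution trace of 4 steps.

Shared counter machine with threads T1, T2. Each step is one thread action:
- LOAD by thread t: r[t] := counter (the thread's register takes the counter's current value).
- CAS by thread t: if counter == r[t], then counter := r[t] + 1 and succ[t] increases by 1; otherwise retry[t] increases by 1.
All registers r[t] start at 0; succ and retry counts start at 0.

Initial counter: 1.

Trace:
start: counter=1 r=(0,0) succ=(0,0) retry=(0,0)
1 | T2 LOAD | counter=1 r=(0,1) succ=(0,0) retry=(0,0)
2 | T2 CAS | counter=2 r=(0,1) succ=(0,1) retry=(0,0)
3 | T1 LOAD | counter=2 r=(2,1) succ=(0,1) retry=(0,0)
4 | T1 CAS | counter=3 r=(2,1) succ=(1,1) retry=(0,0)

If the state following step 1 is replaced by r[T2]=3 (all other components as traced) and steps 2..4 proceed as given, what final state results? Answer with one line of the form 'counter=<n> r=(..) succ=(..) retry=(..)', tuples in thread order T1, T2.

state after step 1 := counter=1 r=(0,3) succ=(0,0) retry=(0,0)
2 | T2 CAS | counter=1 r=(0,3) succ=(0,0) retry=(0,1)
3 | T1 LOAD | counter=1 r=(1,3) succ=(0,0) retry=(0,1)
4 | T1 CAS | counter=2 r=(1,3) succ=(1,0) retry=(0,1)

counter=2 r=(1,3) succ=(1,0) retry=(0,1)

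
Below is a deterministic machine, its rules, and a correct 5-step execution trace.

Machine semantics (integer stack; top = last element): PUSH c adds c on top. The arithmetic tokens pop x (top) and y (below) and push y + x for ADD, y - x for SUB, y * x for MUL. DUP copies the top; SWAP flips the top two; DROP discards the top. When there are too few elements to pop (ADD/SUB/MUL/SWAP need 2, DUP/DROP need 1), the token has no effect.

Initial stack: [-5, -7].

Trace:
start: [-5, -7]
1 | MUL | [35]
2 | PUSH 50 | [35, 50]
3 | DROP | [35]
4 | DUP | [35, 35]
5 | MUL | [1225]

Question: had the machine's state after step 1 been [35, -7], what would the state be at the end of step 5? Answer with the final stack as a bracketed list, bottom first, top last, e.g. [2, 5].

state after step 1 := [35, -7]
2 | PUSH 50 | [35, -7, 50]
3 | DROP | [35, -7]
4 | DUP | [35, -7, -7]
5 | MUL | [35, 49]

[35, 49]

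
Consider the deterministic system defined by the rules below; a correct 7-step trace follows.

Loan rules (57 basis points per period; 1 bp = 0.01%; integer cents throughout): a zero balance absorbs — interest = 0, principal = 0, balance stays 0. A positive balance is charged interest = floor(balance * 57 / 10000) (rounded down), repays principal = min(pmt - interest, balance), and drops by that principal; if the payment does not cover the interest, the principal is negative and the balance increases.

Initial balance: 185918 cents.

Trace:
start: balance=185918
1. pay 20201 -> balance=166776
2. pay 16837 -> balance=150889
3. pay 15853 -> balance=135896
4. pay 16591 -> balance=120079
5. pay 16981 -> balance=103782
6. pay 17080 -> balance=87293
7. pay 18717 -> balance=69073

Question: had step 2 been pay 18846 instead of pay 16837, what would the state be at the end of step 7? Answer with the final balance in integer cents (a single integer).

(re-executing from step 2 with the substitution; state before step 2: balance=166776)
2. pay 18846 -> balance=148880
3. pay 15853 -> balance=133875
4. pay 16591 -> balance=118047
5. pay 16981 -> balance=101738
6. pay 17080 -> balance=85237
7. pay 18717 -> balance=67005

67005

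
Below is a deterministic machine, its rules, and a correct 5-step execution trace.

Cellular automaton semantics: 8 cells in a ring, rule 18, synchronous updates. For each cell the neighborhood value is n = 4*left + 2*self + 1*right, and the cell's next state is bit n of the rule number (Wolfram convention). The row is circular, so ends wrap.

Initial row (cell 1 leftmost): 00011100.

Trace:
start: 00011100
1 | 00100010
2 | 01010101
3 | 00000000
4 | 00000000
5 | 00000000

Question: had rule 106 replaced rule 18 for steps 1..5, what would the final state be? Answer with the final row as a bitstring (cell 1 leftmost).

01100011

(re-executing steps 1..5 under rule 106; state before step 1: 00011100)
1 | 00110100
2 | 01111000
3 | 11001000
4 | 11010001
5 | 01100011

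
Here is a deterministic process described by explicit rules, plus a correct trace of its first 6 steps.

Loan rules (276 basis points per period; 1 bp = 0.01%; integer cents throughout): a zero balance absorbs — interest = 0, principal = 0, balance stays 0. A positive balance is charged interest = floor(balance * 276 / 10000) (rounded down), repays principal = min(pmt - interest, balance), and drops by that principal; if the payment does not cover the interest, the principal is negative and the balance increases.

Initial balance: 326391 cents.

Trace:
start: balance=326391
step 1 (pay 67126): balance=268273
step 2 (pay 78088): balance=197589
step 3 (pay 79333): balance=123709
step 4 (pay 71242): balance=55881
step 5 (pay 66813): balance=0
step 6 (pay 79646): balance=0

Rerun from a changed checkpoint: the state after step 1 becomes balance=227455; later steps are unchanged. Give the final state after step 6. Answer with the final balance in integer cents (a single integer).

0

state after step 1 := balance=227455
step 2 (pay 78088): balance=155644
step 3 (pay 79333): balance=80606
step 4 (pay 71242): balance=11588
step 5 (pay 66813): balance=0
step 6 (pay 79646): balance=0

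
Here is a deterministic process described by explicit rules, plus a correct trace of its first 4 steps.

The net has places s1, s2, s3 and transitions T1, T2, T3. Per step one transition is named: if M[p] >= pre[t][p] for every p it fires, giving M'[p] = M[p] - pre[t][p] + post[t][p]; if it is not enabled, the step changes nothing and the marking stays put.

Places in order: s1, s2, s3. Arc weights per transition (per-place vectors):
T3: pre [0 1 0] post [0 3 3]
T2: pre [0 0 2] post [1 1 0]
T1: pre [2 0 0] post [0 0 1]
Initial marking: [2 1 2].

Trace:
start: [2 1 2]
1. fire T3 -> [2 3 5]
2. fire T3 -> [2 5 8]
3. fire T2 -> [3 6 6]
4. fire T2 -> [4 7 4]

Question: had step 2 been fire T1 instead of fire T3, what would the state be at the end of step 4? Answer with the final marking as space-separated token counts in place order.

(re-executing from step 2 with the substitution; state before step 2: [2 3 5])
2. fire T1 -> [0 3 6]
3. fire T2 -> [1 4 4]
4. fire T2 -> [2 5 2]

2 5 2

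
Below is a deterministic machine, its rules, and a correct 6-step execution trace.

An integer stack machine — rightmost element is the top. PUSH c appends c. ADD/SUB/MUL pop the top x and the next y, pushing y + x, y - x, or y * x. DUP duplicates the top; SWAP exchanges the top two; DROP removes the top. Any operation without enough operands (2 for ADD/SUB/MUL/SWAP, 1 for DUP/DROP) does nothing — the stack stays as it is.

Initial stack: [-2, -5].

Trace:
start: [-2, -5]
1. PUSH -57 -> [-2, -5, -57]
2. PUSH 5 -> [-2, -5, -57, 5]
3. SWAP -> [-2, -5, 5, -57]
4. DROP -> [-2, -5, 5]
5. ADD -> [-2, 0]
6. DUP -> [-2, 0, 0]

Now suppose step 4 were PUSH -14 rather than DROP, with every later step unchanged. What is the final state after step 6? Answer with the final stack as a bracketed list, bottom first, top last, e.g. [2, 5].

(re-executing from step 4 with the substitution; state before step 4: [-2, -5, 5, -57])
4. PUSH -14 -> [-2, -5, 5, -57, -14]
5. ADD -> [-2, -5, 5, -71]
6. DUP -> [-2, -5, 5, -71, -71]

[-2, -5, 5, -71, -71]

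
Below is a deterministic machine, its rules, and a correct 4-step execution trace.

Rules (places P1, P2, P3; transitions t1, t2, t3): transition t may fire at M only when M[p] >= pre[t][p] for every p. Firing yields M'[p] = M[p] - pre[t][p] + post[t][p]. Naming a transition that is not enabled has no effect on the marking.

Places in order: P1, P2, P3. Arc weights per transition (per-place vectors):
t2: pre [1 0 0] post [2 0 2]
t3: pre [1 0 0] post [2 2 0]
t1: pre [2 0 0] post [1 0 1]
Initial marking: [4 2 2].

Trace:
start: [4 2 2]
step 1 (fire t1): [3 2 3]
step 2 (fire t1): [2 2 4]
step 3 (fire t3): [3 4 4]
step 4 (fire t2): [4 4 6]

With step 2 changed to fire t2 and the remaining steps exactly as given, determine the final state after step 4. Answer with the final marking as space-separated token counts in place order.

(re-executing from step 2 with the substitution; state before step 2: [3 2 3])
step 2 (fire t2): [4 2 5]
step 3 (fire t3): [5 4 5]
step 4 (fire t2): [6 4 7]

6 4 7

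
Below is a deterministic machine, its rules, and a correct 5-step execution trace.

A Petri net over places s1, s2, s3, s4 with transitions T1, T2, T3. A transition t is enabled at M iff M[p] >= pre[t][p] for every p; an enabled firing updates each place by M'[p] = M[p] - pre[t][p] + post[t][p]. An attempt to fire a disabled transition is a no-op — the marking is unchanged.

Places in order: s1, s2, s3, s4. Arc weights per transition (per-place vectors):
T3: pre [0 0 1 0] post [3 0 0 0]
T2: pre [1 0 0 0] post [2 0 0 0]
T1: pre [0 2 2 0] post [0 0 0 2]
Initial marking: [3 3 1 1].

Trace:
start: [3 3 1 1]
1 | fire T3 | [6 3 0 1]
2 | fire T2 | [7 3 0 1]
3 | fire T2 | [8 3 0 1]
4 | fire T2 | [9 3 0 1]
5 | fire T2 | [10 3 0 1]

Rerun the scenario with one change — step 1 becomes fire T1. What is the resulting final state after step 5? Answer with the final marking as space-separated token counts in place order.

7 3 1 1

(re-executing from step 1 with the substitution; state before step 1: [3 3 1 1])
1 | fire T1 | [3 3 1 1]
2 | fire T2 | [4 3 1 1]
3 | fire T2 | [5 3 1 1]
4 | fire T2 | [6 3 1 1]
5 | fire T2 | [7 3 1 1]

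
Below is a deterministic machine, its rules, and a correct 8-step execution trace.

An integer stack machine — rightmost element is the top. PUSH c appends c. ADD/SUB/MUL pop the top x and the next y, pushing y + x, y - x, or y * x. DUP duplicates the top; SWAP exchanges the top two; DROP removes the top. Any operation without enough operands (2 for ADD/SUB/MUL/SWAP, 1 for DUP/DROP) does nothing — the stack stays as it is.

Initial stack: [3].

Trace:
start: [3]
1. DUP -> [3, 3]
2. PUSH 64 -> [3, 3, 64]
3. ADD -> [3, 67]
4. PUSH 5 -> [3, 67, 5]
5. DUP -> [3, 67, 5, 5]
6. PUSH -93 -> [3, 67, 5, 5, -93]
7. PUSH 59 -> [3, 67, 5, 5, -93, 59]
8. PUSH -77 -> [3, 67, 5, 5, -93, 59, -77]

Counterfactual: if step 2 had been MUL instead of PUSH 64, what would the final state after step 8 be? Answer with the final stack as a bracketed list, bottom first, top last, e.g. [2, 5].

(re-executing from step 2 with the substitution; state before step 2: [3, 3])
2. MUL -> [9]
3. ADD -> [9]
4. PUSH 5 -> [9, 5]
5. DUP -> [9, 5, 5]
6. PUSH -93 -> [9, 5, 5, -93]
7. PUSH 59 -> [9, 5, 5, -93, 59]
8. PUSH -77 -> [9, 5, 5, -93, 59, -77]

[9, 5, 5, -93, 59, -77]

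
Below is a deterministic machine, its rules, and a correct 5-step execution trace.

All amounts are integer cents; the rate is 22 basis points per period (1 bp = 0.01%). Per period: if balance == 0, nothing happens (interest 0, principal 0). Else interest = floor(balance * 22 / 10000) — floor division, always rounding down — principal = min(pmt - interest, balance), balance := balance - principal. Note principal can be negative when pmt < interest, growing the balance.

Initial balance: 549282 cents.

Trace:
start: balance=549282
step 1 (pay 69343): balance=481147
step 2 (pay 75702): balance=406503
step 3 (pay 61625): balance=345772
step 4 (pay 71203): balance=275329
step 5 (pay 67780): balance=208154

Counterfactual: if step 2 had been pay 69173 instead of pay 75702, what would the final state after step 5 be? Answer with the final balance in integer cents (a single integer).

(re-executing from step 2 with the substitution; state before step 2: balance=481147)
step 2 (pay 69173): balance=413032
step 3 (pay 61625): balance=352315
step 4 (pay 71203): balance=281887
step 5 (pay 67780): balance=214727

214727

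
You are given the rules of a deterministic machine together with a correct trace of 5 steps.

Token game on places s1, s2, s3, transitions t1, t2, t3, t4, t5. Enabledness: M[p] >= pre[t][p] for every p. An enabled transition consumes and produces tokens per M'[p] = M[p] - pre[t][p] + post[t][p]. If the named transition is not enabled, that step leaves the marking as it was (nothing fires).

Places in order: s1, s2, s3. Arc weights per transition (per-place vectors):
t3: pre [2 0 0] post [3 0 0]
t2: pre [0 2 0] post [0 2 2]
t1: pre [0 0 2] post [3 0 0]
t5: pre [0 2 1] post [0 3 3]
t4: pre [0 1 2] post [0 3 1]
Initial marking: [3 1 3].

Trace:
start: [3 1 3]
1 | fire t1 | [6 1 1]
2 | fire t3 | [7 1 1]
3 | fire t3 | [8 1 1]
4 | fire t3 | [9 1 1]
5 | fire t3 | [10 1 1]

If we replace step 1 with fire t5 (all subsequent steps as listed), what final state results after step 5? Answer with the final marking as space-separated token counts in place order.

(re-executing from step 1 with the substitution; state before step 1: [3 1 3])
1 | fire t5 | [3 1 3]
2 | fire t3 | [4 1 3]
3 | fire t3 | [5 1 3]
4 | fire t3 | [6 1 3]
5 | fire t3 | [7 1 3]

7 1 3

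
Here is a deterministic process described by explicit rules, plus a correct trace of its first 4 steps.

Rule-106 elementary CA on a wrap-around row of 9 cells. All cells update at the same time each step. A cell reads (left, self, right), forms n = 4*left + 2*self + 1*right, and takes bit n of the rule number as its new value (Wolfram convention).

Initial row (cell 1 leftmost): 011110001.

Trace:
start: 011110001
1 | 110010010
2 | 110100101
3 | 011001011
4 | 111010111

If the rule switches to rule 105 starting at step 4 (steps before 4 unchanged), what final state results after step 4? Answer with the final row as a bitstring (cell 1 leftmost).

(re-executing step 4 under rule 105; state before step 4: 011001011)
4 | 111000111

111000111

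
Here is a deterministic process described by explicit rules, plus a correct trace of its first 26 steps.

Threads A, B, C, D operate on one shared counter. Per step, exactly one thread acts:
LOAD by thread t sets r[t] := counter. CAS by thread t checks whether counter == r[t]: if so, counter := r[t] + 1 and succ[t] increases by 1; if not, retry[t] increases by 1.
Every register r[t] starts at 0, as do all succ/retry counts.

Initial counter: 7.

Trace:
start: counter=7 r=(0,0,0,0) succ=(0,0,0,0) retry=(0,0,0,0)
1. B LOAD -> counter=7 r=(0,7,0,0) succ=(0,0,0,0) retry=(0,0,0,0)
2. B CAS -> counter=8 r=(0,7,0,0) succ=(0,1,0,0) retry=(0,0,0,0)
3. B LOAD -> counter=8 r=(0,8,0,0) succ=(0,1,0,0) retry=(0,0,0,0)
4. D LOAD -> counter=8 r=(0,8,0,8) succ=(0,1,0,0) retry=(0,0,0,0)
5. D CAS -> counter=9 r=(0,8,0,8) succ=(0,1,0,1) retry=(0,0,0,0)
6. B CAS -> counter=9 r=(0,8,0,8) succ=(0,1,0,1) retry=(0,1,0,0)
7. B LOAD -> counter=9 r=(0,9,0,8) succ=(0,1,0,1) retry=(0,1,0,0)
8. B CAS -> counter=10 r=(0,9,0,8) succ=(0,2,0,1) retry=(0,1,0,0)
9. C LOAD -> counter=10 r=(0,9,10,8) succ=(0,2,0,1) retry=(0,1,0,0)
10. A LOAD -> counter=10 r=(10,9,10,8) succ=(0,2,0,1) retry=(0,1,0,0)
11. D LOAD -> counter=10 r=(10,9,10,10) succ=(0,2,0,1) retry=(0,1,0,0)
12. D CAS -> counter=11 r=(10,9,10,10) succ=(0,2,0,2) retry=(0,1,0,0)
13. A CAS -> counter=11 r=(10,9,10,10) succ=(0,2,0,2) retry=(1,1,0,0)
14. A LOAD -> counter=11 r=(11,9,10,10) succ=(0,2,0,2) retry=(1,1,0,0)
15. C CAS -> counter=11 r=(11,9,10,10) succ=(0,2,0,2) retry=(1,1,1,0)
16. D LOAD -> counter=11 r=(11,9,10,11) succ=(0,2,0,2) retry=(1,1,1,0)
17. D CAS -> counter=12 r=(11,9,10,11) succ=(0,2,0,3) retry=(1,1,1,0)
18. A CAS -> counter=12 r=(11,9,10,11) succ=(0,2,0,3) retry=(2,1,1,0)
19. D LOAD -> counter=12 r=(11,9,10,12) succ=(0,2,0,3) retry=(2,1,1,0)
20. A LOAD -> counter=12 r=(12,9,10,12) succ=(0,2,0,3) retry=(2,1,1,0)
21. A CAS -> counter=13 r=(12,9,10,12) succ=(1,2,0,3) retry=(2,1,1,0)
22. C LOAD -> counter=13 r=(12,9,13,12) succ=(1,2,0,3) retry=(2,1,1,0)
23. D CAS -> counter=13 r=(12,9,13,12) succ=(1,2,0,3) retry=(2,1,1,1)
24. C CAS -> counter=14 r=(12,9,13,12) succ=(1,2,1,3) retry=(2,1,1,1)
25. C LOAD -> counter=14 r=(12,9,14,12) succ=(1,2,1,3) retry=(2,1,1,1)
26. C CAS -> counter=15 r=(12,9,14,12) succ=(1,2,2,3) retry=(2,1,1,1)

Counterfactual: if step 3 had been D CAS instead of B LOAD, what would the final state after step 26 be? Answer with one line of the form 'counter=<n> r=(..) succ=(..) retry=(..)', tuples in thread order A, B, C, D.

counter=15 r=(12,9,14,12) succ=(1,2,2,3) retry=(2,1,1,2)

(re-executing from step 3 with the substitution; state before step 3: counter=8 r=(0,7,0,0) succ=(0,1,0,0) retry=(0,0,0,0))
3. D CAS -> counter=8 r=(0,7,0,0) succ=(0,1,0,0) retry=(0,0,0,1)
4. D LOAD -> counter=8 r=(0,7,0,8) succ=(0,1,0,0) retry=(0,0,0,1)
5. D CAS -> counter=9 r=(0,7,0,8) succ=(0,1,0,1) retry=(0,0,0,1)
6. B CAS -> counter=9 r=(0,7,0,8) succ=(0,1,0,1) retry=(0,1,0,1)
7. B LOAD -> counter=9 r=(0,9,0,8) succ=(0,1,0,1) retry=(0,1,0,1)
8. B CAS -> counter=10 r=(0,9,0,8) succ=(0,2,0,1) retry=(0,1,0,1)
9. C LOAD -> counter=10 r=(0,9,10,8) succ=(0,2,0,1) retry=(0,1,0,1)
10. A LOAD -> counter=10 r=(10,9,10,8) succ=(0,2,0,1) retry=(0,1,0,1)
11. D LOAD -> counter=10 r=(10,9,10,10) succ=(0,2,0,1) retry=(0,1,0,1)
12. D CAS -> counter=11 r=(10,9,10,10) succ=(0,2,0,2) retry=(0,1,0,1)
13. A CAS -> counter=11 r=(10,9,10,10) succ=(0,2,0,2) retry=(1,1,0,1)
14. A LOAD -> counter=11 r=(11,9,10,10) succ=(0,2,0,2) retry=(1,1,0,1)
15. C CAS -> counter=11 r=(11,9,10,10) succ=(0,2,0,2) retry=(1,1,1,1)
16. D LOAD -> counter=11 r=(11,9,10,11) succ=(0,2,0,2) retry=(1,1,1,1)
17. D CAS -> counter=12 r=(11,9,10,11) succ=(0,2,0,3) retry=(1,1,1,1)
18. A CAS -> counter=12 r=(11,9,10,11) succ=(0,2,0,3) retry=(2,1,1,1)
19. D LOAD -> counter=12 r=(11,9,10,12) succ=(0,2,0,3) retry=(2,1,1,1)
20. A LOAD -> counter=12 r=(12,9,10,12) succ=(0,2,0,3) retry=(2,1,1,1)
21. A CAS -> counter=13 r=(12,9,10,12) succ=(1,2,0,3) retry=(2,1,1,1)
22. C LOAD -> counter=13 r=(12,9,13,12) succ=(1,2,0,3) retry=(2,1,1,1)
23. D CAS -> counter=13 r=(12,9,13,12) succ=(1,2,0,3) retry=(2,1,1,2)
24. C CAS -> counter=14 r=(12,9,13,12) succ=(1,2,1,3) retry=(2,1,1,2)
25. C LOAD -> counter=14 r=(12,9,14,12) succ=(1,2,1,3) retry=(2,1,1,2)
26. C CAS -> counter=15 r=(12,9,14,12) succ=(1,2,2,3) retry=(2,1,1,2)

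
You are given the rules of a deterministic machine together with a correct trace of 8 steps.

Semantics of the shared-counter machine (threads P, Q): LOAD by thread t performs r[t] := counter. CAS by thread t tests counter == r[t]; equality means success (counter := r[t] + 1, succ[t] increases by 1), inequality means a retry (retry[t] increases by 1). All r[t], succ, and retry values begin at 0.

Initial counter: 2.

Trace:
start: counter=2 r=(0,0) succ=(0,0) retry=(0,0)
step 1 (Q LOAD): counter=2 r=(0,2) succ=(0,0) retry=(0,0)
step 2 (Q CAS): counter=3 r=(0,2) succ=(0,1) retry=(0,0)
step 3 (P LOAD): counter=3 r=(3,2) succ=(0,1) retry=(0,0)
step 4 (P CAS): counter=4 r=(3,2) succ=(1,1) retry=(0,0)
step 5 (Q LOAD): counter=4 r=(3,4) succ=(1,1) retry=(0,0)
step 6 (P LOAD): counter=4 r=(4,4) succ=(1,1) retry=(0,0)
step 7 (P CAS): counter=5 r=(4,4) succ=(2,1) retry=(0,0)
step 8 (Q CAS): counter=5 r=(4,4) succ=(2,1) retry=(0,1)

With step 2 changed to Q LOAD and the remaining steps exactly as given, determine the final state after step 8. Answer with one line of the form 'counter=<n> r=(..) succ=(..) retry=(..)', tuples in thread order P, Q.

(re-executing from step 2 with the substitution; state before step 2: counter=2 r=(0,2) succ=(0,0) retry=(0,0))
step 2 (Q LOAD): counter=2 r=(0,2) succ=(0,0) retry=(0,0)
step 3 (P LOAD): counter=2 r=(2,2) succ=(0,0) retry=(0,0)
step 4 (P CAS): counter=3 r=(2,2) succ=(1,0) retry=(0,0)
step 5 (Q LOAD): counter=3 r=(2,3) succ=(1,0) retry=(0,0)
step 6 (P LOAD): counter=3 r=(3,3) succ=(1,0) retry=(0,0)
step 7 (P CAS): counter=4 r=(3,3) succ=(2,0) retry=(0,0)
step 8 (Q CAS): counter=4 r=(3,3) succ=(2,0) retry=(0,1)

counter=4 r=(3,3) succ=(2,0) retry=(0,1)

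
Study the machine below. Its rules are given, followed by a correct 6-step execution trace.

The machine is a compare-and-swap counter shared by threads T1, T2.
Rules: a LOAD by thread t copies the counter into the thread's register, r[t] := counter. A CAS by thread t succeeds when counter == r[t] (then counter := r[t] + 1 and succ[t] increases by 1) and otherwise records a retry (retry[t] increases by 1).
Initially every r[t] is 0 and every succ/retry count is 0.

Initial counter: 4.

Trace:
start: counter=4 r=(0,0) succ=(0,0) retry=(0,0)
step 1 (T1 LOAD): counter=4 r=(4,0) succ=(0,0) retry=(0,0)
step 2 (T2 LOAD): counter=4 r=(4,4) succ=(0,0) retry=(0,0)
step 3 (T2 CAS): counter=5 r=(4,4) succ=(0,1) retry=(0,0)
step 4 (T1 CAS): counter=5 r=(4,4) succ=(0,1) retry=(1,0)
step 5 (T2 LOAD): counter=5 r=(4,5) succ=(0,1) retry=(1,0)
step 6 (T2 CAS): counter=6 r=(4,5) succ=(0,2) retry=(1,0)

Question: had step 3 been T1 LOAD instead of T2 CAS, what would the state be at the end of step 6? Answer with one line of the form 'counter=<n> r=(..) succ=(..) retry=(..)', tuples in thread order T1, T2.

(re-executing from step 3 with the substitution; state before step 3: counter=4 r=(4,4) succ=(0,0) retry=(0,0))
step 3 (T1 LOAD): counter=4 r=(4,4) succ=(0,0) retry=(0,0)
step 4 (T1 CAS): counter=5 r=(4,4) succ=(1,0) retry=(0,0)
step 5 (T2 LOAD): counter=5 r=(4,5) succ=(1,0) retry=(0,0)
step 6 (T2 CAS): counter=6 r=(4,5) succ=(1,1) retry=(0,0)

counter=6 r=(4,5) succ=(1,1) retry=(0,0)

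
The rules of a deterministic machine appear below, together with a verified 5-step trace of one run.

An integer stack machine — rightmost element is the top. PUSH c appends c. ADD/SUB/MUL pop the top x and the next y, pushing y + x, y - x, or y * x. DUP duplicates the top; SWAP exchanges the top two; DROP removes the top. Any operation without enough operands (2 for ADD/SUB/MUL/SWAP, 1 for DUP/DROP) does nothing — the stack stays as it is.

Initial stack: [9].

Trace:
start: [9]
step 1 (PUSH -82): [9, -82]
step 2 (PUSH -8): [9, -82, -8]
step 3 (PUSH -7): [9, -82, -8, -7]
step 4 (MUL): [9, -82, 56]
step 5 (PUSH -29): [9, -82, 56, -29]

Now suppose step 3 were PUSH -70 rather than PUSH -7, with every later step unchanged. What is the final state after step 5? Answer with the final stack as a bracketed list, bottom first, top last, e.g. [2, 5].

[9, -82, 560, -29]

(re-executing from step 3 with the substitution; state before step 3: [9, -82, -8])
step 3 (PUSH -70): [9, -82, -8, -70]
step 4 (MUL): [9, -82, 560]
step 5 (PUSH -29): [9, -82, 560, -29]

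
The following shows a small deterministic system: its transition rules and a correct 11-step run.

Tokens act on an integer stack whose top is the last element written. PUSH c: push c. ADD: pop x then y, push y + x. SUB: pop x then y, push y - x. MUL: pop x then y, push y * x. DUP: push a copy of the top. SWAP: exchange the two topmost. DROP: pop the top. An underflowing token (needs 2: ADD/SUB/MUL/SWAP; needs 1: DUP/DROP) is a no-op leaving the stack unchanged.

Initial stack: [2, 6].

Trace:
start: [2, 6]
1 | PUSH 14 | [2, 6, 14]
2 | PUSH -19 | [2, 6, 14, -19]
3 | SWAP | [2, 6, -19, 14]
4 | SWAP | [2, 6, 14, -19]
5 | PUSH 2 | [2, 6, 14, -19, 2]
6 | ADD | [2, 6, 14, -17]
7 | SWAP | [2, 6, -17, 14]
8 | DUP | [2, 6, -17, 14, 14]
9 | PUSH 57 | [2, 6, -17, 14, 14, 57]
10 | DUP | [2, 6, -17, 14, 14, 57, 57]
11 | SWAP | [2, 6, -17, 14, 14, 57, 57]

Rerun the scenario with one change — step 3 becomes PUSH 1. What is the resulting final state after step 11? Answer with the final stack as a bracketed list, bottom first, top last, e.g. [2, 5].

[2, 6, 14, -17, 1, 1, 57, 57]

(re-executing from step 3 with the substitution; state before step 3: [2, 6, 14, -19])
3 | PUSH 1 | [2, 6, 14, -19, 1]
4 | SWAP | [2, 6, 14, 1, -19]
5 | PUSH 2 | [2, 6, 14, 1, -19, 2]
6 | ADD | [2, 6, 14, 1, -17]
7 | SWAP | [2, 6, 14, -17, 1]
8 | DUP | [2, 6, 14, -17, 1, 1]
9 | PUSH 57 | [2, 6, 14, -17, 1, 1, 57]
10 | DUP | [2, 6, 14, -17, 1, 1, 57, 57]
11 | SWAP | [2, 6, 14, -17, 1, 1, 57, 57]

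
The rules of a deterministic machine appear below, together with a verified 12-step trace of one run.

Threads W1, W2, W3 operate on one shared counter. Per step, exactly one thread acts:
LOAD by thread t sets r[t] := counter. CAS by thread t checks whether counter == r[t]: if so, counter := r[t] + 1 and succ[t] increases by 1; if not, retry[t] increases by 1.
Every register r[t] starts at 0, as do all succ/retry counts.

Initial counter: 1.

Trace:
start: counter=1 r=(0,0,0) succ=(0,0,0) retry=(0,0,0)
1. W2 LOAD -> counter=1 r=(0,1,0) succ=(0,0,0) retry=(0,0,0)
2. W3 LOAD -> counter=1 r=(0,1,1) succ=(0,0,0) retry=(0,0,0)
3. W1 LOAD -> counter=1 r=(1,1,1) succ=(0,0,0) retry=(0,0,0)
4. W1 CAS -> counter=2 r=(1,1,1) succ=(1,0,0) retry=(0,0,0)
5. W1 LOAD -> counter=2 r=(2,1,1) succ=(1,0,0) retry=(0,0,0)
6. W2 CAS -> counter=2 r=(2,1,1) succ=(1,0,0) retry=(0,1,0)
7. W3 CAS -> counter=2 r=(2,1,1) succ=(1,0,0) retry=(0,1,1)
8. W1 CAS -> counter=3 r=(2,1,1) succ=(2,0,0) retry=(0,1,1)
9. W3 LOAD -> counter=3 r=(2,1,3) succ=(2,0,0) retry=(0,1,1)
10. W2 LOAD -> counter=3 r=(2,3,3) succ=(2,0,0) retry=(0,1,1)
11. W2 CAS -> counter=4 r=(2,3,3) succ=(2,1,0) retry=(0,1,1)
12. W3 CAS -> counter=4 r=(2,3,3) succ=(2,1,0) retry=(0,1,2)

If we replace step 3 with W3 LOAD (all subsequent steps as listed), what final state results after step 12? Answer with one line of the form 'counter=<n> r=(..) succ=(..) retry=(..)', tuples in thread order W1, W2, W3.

counter=3 r=(1,2,2) succ=(0,2,0) retry=(2,0,2)

(re-executing from step 3 with the substitution; state before step 3: counter=1 r=(0,1,1) succ=(0,0,0) retry=(0,0,0))
3. W3 LOAD -> counter=1 r=(0,1,1) succ=(0,0,0) retry=(0,0,0)
4. W1 CAS -> counter=1 r=(0,1,1) succ=(0,0,0) retry=(1,0,0)
5. W1 LOAD -> counter=1 r=(1,1,1) succ=(0,0,0) retry=(1,0,0)
6. W2 CAS -> counter=2 r=(1,1,1) succ=(0,1,0) retry=(1,0,0)
7. W3 CAS -> counter=2 r=(1,1,1) succ=(0,1,0) retry=(1,0,1)
8. W1 CAS -> counter=2 r=(1,1,1) succ=(0,1,0) retry=(2,0,1)
9. W3 LOAD -> counter=2 r=(1,1,2) succ=(0,1,0) retry=(2,0,1)
10. W2 LOAD -> counter=2 r=(1,2,2) succ=(0,1,0) retry=(2,0,1)
11. W2 CAS -> counter=3 r=(1,2,2) succ=(0,2,0) retry=(2,0,1)
12. W3 CAS -> counter=3 r=(1,2,2) succ=(0,2,0) retry=(2,0,2)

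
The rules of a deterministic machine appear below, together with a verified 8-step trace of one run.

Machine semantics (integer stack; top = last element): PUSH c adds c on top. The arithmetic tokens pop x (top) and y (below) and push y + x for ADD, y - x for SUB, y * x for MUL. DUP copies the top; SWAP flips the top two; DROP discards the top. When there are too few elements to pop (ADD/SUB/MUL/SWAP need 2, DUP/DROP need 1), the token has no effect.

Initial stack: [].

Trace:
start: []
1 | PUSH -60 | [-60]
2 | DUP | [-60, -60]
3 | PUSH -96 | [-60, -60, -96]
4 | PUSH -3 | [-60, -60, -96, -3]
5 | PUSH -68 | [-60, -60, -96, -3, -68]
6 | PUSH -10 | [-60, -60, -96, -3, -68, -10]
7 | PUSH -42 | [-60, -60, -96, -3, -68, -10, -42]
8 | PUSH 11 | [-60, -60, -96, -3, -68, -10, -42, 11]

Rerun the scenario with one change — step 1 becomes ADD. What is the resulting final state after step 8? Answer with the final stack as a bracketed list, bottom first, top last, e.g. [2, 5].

[-96, -3, -68, -10, -42, 11]

(re-executing from step 1 with the substitution; state before step 1: [])
1 | ADD | []
2 | DUP | []
3 | PUSH -96 | [-96]
4 | PUSH -3 | [-96, -3]
5 | PUSH -68 | [-96, -3, -68]
6 | PUSH -10 | [-96, -3, -68, -10]
7 | PUSH -42 | [-96, -3, -68, -10, -42]
8 | PUSH 11 | [-96, -3, -68, -10, -42, 11]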